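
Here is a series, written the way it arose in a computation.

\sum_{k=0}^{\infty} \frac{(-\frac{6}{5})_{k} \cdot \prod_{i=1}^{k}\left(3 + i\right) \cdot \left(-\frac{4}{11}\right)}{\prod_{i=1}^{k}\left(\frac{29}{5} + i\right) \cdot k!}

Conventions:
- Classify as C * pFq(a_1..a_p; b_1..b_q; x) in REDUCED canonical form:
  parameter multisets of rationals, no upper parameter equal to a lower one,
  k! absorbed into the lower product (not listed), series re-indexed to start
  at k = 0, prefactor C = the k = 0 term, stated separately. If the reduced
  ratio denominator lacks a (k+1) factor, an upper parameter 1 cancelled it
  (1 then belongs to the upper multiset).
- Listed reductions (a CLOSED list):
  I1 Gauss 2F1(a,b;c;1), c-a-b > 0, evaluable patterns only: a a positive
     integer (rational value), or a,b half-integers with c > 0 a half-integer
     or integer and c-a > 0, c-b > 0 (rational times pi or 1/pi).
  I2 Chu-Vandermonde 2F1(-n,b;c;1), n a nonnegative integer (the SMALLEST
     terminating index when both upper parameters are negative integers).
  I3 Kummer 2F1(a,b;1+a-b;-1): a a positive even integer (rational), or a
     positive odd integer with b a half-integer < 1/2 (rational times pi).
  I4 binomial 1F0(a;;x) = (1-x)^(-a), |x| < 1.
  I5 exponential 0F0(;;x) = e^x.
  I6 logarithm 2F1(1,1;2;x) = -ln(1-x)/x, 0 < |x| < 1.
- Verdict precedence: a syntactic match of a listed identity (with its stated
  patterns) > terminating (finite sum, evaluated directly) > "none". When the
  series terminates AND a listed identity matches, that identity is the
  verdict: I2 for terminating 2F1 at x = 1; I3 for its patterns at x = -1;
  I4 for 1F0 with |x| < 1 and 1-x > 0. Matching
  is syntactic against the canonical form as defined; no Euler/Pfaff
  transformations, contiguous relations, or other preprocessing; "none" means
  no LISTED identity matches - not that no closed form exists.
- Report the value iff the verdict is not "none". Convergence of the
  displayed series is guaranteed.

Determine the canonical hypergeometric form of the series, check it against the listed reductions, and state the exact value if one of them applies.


First insight: with t_0 = -\frac{4}{11}, the running product (prefactor -4/11) telescopes to a rising factorial.
Step ratio: r(k) = 1 * (k-\frac{6}{5}) (k+4) / [(k+\frac{34}{5}) (k+1)] ; factor over Q: parameters, x = 1, and C = -\frac{4}{11}.

At argument 1: a 2F1 with upper {-\frac{6}{5}, 4}, lower {\frac{34}{5}}, scaled by C = -\frac{4}{11}. Verdict: the Gauss summation I1 fires (x = 1: the Gamma ratio telescopes since c-a-b = 4 > 0 and a = 4 in Z>0). Sum: -\frac{4408}{34375}.


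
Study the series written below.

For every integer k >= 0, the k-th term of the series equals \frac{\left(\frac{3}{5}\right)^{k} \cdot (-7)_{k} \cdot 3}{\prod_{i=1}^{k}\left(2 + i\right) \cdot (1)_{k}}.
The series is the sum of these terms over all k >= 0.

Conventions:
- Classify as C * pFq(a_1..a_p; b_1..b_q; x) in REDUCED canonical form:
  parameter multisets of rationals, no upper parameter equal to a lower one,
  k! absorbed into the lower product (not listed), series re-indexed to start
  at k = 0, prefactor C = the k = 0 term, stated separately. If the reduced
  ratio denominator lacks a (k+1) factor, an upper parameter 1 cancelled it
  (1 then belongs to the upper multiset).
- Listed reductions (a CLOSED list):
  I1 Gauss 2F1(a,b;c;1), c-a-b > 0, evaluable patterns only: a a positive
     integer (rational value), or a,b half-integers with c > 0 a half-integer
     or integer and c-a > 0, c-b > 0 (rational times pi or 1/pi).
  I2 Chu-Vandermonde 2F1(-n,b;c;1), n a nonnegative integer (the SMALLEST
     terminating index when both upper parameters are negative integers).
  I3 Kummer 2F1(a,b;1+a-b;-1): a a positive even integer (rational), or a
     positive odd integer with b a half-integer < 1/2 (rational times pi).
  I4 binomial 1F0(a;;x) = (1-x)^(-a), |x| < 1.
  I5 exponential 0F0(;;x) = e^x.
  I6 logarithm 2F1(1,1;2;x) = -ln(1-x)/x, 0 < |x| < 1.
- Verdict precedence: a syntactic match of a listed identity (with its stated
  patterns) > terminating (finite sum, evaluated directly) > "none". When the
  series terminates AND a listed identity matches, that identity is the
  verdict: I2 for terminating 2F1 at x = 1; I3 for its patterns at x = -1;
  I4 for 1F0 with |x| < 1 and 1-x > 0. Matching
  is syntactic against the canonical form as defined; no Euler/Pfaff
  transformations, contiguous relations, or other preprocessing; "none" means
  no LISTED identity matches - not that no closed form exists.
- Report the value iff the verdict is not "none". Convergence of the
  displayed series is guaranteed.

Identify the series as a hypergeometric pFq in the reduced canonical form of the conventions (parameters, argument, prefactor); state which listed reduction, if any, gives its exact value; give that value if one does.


With C = 3: the canonical form is 1F1(-7; 3; \frac{3}{5}). Verdict: terminating - upper -7 stops the sum at k = 7; the 8 terms are added exactly. Sum: \frac{7610403}{21875000}.

Structural cue: t_0 being 3, (1)_k (prefactor 3) is k! itself.
Consecutive-term ratio: r(k) = \frac{3}{5} * (k-7) / [(k+3) (k+1)] - rational; roots negated = parameters, x = \frac{3}{5}, C = 3.


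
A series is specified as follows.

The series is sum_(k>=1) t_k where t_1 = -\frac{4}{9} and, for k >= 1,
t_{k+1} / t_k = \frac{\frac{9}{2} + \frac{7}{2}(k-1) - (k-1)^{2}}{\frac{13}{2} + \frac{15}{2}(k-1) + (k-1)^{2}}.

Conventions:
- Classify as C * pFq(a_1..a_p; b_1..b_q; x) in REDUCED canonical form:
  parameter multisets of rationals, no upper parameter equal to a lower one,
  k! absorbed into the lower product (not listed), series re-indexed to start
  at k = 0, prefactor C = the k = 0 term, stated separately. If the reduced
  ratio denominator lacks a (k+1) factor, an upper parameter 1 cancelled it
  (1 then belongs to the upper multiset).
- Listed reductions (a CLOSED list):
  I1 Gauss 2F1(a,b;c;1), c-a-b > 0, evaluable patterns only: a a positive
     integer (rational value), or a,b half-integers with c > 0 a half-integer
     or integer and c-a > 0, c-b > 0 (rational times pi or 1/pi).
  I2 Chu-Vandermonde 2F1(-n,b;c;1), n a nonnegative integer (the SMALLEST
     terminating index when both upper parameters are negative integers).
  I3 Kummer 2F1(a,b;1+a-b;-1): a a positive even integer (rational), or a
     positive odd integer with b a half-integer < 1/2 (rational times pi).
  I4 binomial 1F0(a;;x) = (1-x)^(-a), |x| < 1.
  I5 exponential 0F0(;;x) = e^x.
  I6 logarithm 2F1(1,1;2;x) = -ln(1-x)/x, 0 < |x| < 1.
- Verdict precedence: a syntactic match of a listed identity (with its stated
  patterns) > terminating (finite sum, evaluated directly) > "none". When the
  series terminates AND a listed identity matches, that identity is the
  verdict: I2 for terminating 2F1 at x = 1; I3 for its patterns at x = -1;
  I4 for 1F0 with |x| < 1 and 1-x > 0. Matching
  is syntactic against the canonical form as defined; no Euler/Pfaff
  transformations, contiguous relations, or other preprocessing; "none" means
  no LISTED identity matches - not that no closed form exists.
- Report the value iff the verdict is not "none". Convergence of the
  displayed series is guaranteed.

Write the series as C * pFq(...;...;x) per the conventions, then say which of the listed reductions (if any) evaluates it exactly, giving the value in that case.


Reduced: x = -1, 2F1, upper = {-\frac{9}{2}, 1}, lower = {\frac{13}{2}}, C = -\frac{4}{9}. Verdict (x = -1): Kummer (I3) applies (x = -1; c = \frac{13}{2} equals 1+a-b for upper {-\frac{9}{2}, 1}: listed pattern). Its exact value is \left(-\frac{77}{256}\right) \cdot \pi.

Key step: t_0 = -\frac{4}{9} here, and factor the ratio over Q (C = -4/9, x = -1): negated roots = parameters.
Adjacent-term ratio: r(k) = -1 * (k-\frac{9}{2}) (k+1) / [(k+\frac{13}{2}) (k+1)] - rational; roots negated = parameters, x = -1, C = -\frac{4}{9}.


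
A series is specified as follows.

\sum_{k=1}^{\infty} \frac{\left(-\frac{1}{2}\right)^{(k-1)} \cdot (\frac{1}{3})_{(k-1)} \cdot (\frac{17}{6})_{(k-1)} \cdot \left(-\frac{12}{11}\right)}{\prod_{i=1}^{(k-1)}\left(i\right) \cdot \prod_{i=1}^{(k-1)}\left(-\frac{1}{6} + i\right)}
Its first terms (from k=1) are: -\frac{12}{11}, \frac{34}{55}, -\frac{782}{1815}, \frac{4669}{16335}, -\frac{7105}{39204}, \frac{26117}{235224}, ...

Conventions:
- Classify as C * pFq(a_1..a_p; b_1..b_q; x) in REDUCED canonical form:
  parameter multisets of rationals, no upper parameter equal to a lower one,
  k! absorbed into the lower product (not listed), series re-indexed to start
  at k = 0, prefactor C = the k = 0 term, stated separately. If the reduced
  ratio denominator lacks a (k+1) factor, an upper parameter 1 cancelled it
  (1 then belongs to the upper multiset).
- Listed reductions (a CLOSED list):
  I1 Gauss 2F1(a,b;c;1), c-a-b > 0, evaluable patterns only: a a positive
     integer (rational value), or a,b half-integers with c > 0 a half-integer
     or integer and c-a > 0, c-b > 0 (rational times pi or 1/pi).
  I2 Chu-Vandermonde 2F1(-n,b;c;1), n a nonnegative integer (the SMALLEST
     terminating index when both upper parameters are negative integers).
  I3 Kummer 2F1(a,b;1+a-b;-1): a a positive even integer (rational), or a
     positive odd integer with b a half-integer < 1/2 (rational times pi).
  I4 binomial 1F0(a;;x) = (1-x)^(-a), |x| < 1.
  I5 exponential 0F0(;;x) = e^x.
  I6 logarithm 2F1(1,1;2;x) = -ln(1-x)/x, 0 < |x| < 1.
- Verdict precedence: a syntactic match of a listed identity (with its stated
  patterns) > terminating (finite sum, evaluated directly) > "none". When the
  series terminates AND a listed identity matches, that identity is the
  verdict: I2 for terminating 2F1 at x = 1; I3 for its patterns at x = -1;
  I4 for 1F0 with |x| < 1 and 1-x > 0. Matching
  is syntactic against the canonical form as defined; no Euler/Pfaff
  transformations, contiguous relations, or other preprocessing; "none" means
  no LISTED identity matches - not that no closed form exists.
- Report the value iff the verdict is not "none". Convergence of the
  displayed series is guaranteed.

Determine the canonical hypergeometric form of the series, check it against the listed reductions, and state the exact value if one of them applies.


Key step: t_0 = -\frac{12}{11} here, and the product of the first k integers (C = -12/11) is k!.
Step ratio: r(k) = -\frac{1}{2} * (k+\frac{1}{3}) (k+\frac{17}{6}) / [(k+\frac{5}{6}) (k+1)] - rational in k. x = -\frac{1}{2}; t_0 = -\frac{12}{11}; negate the roots.

At argument -\frac{1}{2}: a 2F1 with upper {\frac{1}{3}, \frac{17}{6}}, lower {\frac{5}{6}}, scaled by C = -\frac{12}{11}. Verdict: none - this 2F1 at x = -\frac{1}{2} matches no listed pattern, and upper {\frac{1}{3}, \frac{17}{6}} holds no stopper.


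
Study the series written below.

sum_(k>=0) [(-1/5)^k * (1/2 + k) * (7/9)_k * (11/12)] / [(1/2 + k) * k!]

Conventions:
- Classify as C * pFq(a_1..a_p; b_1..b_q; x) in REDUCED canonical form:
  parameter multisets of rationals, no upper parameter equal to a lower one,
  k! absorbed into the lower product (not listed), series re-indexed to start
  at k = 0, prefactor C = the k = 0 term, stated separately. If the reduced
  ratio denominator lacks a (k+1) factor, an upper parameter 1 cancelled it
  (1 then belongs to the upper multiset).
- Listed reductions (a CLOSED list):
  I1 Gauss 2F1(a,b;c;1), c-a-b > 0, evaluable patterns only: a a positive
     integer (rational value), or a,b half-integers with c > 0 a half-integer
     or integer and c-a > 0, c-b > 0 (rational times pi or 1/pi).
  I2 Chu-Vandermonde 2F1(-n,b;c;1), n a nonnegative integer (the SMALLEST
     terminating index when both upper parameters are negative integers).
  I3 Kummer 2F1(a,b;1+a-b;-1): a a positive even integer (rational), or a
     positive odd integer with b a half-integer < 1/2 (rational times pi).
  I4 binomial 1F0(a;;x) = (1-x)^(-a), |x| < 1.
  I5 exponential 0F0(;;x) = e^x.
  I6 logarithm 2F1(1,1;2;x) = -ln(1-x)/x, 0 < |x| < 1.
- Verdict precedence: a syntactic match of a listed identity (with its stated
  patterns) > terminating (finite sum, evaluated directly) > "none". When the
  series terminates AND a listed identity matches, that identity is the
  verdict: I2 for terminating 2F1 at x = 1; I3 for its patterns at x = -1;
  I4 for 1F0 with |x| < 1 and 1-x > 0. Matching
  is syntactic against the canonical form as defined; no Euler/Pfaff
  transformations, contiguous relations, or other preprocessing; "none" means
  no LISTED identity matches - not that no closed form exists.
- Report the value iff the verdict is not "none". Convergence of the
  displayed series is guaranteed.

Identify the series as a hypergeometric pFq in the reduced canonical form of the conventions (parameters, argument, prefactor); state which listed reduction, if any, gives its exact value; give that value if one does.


With C = 11/12: the canonical form is 1F0(7/9; -; -1/5). Verdict: this is the binomial series (I4) (the 1F0 binomial series: exponent -7/9, x = -1/5). Hence: (11/12) * (6/5)^(-7/9).

Structural cue: t_0 being 11/12, k + 1/2 divides numerator and denominator alike; prefactor 11/12 after cancelling.
Adjacent-term ratio: r(k) = (-1/5) * (k+7/9) / [(k+1)] - rational in k, leading ratio (-1/5); with t_0 = 11/12, classification follows.


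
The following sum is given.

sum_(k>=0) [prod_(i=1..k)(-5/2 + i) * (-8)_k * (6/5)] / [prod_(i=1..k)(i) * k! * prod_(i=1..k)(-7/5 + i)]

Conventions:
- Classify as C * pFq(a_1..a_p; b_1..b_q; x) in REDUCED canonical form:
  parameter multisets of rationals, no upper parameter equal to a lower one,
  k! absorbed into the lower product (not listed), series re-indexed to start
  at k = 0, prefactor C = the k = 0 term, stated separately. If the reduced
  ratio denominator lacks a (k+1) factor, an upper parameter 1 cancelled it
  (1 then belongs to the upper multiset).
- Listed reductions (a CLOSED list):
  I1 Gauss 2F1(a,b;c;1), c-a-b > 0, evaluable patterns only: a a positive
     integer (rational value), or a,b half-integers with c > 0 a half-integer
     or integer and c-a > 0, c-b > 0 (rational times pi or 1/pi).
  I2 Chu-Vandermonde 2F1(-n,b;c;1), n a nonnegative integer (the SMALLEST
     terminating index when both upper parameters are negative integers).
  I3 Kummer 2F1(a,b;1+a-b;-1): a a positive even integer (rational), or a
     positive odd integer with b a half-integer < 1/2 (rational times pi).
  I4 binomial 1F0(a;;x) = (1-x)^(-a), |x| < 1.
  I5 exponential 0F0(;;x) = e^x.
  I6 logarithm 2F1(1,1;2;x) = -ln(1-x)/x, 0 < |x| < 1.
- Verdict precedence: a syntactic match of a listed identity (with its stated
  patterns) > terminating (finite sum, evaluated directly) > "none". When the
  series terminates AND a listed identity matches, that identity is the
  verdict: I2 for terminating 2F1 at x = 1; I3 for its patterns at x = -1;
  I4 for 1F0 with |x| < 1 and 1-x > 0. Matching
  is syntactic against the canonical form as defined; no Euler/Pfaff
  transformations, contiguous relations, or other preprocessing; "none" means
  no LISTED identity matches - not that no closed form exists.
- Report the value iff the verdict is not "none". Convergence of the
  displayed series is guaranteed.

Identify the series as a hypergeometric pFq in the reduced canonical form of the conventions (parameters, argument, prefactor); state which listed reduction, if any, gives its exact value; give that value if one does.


x = 1 here; the reduced form reads 2F2, upper {-8, -3/2}, lower {-2/5, 1}, C = 6/5. Verdict: terminating. (-8)_k vanishes past k = 8, leaving a 9-term sum, computed directly. Hence: -15432010511651/197520261120.

Key step: x = 1 and the running product (C = 6/5) telescopes to a rising factorial.
Step ratio: r(k) = 1 * (k-8) (k-3/2) / [(k-2/5) (k+1) (k+1)] - rational in k, leading ratio 1; with t_0 = 6/5, classification follows.


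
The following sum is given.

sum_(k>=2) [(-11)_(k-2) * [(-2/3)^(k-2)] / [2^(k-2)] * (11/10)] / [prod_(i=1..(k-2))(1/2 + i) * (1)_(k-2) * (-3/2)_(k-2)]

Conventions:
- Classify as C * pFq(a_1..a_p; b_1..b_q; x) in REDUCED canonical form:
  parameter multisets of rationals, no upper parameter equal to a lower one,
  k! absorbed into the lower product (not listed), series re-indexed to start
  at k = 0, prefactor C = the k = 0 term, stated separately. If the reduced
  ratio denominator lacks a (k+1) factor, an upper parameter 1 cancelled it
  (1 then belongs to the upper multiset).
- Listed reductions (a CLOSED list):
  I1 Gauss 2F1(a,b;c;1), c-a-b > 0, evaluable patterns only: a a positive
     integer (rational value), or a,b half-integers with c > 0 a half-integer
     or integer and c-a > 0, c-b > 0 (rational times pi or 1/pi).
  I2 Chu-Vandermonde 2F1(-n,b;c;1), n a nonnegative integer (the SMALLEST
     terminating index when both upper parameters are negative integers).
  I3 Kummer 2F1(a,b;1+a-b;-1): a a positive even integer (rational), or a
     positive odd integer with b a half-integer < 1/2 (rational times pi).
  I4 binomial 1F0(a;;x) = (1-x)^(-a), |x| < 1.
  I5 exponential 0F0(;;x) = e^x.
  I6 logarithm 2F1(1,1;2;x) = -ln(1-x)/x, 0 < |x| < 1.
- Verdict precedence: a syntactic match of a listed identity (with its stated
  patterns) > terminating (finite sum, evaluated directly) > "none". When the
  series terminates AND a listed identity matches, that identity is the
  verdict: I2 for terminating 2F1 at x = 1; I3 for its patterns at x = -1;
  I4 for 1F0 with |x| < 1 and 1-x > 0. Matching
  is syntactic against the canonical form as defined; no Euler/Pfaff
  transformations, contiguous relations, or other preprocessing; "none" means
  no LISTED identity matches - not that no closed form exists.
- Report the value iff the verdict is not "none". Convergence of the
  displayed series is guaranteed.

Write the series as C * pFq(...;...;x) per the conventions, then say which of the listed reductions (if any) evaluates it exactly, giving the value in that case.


Reduced: x = -1/3, 1F2, upper = {-11}, lower = {-3/2, 3/2}, C = 11/10. Verdict: terminating. With -11 upstairs the series is a 12-term polynomial sum; evaluated term by term. Exact value: 16862278712022864835659157/5264767004755677938268750.

First insight: with t_0 = 11/10, the lower running product (C = 11/10) is a rising factorial.
Consecutive-term ratio: r(k) = (-1/3) * (k-11) / [(k-3/2) (k+3/2) (k+1)] - rational; roots negated = parameters, x = (-1/3), C = 11/10.


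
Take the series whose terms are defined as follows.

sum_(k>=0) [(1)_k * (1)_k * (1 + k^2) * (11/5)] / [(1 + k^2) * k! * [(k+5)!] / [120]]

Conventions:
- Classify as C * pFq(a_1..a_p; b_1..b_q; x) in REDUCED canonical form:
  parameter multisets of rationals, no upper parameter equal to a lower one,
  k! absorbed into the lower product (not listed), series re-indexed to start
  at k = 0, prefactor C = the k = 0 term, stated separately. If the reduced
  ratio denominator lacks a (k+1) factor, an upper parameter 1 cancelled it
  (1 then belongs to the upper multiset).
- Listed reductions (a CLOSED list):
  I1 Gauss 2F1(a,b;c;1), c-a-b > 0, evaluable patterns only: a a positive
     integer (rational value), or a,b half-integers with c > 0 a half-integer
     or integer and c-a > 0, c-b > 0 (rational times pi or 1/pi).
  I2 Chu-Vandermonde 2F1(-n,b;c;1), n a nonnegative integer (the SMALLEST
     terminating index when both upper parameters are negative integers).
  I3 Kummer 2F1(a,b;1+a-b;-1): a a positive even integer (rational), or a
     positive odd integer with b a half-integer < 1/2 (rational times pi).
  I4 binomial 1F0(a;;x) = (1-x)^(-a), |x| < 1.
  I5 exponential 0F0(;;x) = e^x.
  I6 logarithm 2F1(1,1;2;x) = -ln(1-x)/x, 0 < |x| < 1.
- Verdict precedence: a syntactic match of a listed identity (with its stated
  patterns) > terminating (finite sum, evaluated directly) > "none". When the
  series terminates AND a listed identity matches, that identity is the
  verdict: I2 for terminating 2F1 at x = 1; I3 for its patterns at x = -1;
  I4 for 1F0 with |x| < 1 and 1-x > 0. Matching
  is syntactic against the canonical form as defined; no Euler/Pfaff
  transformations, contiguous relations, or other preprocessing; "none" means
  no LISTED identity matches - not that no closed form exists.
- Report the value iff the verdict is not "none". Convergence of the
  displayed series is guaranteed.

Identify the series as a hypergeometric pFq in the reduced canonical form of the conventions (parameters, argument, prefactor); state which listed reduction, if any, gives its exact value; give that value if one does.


The tell: from the first term 11/5: the denominator's factorial ratio (prefactor 11/5) is a lower Pochhammer.
Step ratio: r(k) = 1 * (k+1) (k+1) / [(k+6) (k+1)] - rational in k, leading ratio 1; with t_0 = 11/5, classification follows.

x = 1 here; the reduced form reads 2F1, upper {1, 1}, lower {6}, C = 11/5. Verdict: Gauss's theorem (I1) applies (x = 1: the Gamma ratio telescopes since c-a-b = 4 > 0 and a = 1 in Z>0). Hence: 11/4.


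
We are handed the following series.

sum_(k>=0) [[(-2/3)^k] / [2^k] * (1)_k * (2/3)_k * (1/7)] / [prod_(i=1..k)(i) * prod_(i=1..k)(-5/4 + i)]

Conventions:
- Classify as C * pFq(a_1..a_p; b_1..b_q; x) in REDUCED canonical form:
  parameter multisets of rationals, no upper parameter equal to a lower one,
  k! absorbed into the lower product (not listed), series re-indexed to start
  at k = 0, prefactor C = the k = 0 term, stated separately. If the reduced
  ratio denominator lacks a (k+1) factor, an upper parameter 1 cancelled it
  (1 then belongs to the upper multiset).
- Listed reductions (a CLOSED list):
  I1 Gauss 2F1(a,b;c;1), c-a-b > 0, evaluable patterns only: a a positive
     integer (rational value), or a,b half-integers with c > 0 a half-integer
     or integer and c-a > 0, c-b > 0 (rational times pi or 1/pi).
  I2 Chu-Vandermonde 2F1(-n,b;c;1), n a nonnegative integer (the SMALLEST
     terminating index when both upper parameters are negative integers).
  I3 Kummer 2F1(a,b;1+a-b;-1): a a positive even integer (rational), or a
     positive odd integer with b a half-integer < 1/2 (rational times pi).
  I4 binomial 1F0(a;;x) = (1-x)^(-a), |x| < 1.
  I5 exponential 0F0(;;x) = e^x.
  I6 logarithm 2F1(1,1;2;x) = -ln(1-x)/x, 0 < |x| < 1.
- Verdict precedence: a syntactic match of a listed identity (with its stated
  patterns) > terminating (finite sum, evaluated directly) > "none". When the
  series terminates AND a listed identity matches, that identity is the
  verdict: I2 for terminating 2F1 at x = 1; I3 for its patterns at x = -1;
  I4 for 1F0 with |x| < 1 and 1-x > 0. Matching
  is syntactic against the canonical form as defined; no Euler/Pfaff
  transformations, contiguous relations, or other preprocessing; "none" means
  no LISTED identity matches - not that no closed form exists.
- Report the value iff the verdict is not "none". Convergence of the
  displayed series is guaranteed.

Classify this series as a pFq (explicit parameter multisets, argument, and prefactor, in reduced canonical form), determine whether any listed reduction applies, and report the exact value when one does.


Canonical form: C = 1/7 times 2F1 with upper {2/3, 1}, lower {-1/4}, x = -1/3. Verdict: none here - no I1-I6 shape fits x = -1/3 with lower {-1/4}.

Key observation: from the first term 1/7: the lower running product (prefactor 1/7) is a rising factorial.
Adjacent-term ratio: r(k) = (-1/3) * (k+2/3) (k+1) / [(k-1/4) (k+1)] - poly over poly, x = (-1/3) from leading terms; C = 1/7 at k = 0.


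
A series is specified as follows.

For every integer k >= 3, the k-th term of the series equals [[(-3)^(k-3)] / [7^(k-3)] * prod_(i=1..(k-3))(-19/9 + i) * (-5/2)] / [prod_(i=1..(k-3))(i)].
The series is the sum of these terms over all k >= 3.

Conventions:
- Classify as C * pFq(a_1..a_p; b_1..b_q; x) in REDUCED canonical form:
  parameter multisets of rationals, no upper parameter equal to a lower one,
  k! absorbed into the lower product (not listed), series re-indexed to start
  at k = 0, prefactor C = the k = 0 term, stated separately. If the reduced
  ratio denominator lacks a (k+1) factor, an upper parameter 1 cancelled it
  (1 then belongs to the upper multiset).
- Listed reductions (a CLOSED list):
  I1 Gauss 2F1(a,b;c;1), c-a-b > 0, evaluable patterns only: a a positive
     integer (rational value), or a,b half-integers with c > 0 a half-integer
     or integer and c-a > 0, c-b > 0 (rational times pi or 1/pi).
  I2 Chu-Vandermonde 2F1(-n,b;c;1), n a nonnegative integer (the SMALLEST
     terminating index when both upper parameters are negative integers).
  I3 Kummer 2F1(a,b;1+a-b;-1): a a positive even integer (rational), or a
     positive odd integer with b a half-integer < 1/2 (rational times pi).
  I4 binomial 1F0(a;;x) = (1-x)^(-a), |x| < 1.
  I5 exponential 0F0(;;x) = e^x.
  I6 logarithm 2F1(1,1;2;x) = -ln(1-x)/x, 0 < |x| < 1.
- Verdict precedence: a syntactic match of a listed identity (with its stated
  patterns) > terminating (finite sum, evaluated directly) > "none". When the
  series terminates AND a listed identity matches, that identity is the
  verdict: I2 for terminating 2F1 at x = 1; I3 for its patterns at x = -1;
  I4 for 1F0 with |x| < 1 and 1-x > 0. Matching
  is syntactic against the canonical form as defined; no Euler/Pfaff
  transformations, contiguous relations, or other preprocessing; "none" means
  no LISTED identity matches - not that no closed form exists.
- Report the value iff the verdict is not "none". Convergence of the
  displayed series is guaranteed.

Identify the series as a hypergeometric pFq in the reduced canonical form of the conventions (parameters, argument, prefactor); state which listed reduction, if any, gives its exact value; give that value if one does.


This is -5/2 * 1F0(-10/9; -; -3/7) in reduced canonical form. Verdict at x = -3/7: the I4 binomial reduction matches (the 1F0 binomial series: exponent 10/9, x = -3/7). Exact value: (-5/2) * (10/7)^(10/9).

The tell: x = (-3/7) and the product of the first k integers (prefactor -5/2) is k!.
Consecutive-term ratio: r(k) = (-3/7) * (k-10/9) / [(k+1)] - poly over poly, x = (-3/7) from leading terms; C = -5/2 at k = 0.


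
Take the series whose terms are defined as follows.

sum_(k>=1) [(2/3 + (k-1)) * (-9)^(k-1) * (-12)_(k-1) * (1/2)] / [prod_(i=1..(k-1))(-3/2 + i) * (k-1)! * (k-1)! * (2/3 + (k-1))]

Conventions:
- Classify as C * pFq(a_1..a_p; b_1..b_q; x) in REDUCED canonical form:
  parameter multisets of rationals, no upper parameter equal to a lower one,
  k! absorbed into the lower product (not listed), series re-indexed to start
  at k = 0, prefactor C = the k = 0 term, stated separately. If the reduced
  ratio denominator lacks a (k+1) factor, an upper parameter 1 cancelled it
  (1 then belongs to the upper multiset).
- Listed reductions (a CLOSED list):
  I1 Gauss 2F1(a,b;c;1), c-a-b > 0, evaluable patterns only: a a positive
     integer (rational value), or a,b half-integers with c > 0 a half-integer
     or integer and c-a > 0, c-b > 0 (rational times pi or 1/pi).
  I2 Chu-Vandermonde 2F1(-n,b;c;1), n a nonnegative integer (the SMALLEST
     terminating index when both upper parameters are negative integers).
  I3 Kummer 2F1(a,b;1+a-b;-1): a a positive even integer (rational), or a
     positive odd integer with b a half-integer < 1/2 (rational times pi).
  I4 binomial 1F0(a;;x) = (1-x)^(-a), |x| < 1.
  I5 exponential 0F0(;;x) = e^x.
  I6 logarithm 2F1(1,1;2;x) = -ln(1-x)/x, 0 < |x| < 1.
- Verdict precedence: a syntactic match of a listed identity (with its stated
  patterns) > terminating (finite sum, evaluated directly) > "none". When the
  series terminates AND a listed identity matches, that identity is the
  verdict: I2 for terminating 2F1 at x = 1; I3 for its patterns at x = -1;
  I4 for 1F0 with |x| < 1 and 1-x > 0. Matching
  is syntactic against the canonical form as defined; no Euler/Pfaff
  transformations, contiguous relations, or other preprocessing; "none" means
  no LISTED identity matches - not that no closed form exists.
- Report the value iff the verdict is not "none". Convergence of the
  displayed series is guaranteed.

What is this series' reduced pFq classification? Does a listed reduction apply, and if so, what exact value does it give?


At argument -9: a 1F2 with upper {-12}, lower {-1/2, 1}, scaled by C = 1/2. Verdict: terminating - upper parameter -12 makes this a finite sum (last index 12), evaluated exactly. Hence: -43764776689731931/217838871250.

The tell: with t_0 = 1/2, the lower running product (prefactor 1/2) is a rising factorial.
Consecutive-term ratio: r(k) = (-9) * (k-12) / [(k-1/2) (k+1) (k+1)] - rational; roots negated = parameters, x = (-9), C = 1/2.


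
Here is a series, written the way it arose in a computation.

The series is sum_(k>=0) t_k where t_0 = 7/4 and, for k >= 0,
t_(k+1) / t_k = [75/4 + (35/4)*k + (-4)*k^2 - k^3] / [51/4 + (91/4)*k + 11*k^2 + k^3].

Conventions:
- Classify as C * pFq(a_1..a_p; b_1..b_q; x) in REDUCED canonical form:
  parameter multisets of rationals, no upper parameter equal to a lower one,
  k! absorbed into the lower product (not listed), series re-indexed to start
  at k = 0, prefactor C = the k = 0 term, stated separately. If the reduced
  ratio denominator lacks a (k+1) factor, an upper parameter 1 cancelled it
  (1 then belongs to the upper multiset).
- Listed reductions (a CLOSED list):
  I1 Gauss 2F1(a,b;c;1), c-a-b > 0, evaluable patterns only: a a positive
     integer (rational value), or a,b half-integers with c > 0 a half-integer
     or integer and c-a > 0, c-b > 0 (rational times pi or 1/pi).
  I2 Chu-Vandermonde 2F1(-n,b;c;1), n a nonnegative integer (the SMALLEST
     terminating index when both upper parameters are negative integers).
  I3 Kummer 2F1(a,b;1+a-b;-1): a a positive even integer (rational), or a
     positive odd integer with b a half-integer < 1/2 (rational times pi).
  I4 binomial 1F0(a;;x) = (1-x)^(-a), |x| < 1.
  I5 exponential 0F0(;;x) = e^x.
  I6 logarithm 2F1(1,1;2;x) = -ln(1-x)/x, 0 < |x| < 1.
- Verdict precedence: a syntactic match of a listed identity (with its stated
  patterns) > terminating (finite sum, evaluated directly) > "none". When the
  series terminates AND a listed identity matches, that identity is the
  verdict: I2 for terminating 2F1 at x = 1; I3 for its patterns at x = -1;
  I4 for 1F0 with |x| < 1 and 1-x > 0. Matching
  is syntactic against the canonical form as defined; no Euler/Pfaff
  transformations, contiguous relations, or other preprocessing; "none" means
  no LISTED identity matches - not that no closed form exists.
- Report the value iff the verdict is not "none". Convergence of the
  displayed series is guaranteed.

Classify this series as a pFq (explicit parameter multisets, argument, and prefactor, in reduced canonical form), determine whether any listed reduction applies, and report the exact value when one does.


Prefactor 7/4, argument -1: 2F1 with upper {-5/2, 5} over lower {17/2}. Verdict (x = -1): Kummer (I3) applies (x = -1; c = 17/2 equals 1+a-b for upper {-5/2, 5}: listed pattern). Its exact value is (945945/524288) * pi.

First insight: with t_0 = 7/4, the expanded ratio factors over Q; C = 7/4, roots give parameters.
Adjacent-term ratio: r(k) = (-1) * (k-5/2) (k+5) / [(k+17/2) (k+1)] - rational in k. x = (-1); t_0 = 7/4; negate the roots.


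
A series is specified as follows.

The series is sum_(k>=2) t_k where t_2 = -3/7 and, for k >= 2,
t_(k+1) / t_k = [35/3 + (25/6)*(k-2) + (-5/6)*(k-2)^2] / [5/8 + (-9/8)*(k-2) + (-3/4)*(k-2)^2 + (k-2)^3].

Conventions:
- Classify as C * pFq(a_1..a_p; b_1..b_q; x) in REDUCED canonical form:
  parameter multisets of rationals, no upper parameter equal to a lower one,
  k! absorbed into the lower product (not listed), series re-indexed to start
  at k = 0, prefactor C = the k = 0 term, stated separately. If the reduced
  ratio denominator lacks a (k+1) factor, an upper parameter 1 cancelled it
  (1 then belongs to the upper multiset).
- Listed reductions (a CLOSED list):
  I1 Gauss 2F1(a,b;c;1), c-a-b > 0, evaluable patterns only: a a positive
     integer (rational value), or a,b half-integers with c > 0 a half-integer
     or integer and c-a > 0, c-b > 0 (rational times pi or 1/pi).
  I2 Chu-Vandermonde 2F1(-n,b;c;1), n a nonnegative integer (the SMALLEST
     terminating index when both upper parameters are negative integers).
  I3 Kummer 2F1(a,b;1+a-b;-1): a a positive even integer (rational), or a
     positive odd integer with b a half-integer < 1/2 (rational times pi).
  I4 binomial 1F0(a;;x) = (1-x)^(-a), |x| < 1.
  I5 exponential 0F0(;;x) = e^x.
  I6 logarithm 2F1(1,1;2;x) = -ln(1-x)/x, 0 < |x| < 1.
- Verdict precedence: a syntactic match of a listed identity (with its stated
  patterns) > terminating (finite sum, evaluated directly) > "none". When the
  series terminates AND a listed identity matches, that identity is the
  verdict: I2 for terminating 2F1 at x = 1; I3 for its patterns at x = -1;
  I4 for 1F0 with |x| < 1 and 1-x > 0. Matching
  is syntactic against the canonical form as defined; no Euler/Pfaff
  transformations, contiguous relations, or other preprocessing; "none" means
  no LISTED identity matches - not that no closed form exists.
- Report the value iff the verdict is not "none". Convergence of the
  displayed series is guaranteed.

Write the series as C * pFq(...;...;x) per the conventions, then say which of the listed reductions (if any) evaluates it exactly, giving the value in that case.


Reduced: x = -5/6, 2F2, upper = {-7, 2}, lower = {-5/4, -1/2}, C = -3/7. Verdict: terminating - the sum ends at index 7 because -7 is a negative integer; exact evaluation follows. Sum: 13053535327219/2217309633.

Key observation: from the first term -3/7: factor the ratio over Q (C = -3/7): negated roots = parameters.
Ratio: r(k) = (-5/6) * (k-7) (k+2) / [(k-5/4) (k-1/2) (k+1)] ; factor over Q: parameters, x = (-5/6), and C = -3/7.


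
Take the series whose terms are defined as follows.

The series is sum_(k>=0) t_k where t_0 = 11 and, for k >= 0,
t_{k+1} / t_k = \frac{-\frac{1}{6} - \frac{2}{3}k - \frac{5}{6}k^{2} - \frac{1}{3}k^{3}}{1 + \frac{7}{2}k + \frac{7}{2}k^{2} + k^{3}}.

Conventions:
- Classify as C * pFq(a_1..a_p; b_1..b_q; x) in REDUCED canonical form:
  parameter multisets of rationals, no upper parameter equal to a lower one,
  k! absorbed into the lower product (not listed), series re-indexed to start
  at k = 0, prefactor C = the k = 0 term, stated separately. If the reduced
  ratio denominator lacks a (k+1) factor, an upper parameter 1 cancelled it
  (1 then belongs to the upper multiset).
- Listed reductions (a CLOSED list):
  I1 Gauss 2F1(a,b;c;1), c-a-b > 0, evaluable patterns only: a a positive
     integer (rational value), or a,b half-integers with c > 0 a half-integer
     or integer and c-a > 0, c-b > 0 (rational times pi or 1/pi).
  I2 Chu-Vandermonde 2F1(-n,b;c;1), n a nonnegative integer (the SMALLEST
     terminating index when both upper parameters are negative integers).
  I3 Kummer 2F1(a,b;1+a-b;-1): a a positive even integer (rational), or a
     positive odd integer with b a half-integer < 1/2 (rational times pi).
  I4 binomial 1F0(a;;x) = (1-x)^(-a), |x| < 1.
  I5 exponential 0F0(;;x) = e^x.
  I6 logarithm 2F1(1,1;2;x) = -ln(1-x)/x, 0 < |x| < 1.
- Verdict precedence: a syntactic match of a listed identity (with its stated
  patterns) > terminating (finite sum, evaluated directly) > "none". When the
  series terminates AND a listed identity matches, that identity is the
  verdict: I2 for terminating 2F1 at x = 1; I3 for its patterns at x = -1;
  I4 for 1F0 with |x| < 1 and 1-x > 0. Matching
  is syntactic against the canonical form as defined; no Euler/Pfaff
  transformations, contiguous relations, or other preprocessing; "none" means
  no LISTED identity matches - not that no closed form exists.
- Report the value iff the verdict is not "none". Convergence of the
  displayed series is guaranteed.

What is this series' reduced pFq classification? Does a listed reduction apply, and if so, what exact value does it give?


With C = 11: the canonical form is 2F1(1, 1; 2; -\frac{1}{3}). Verdict: the logarithmic series (I6) applies (the logarithm: parameters (1,1;2), x = -\frac{1}{3}). Hence: 33 \cdot \ln\left(\frac{4}{3}\right).

Key observation: from the first term 11: cancel k + 1/2 from the displayed ratio first; then C = 11.
Step ratio: r(k) = -\frac{1}{3} * (k+1) (k+1) / [(k+2) (k+1)] - rational; roots negated = parameters, x = -\frac{1}{3}, C = 11.


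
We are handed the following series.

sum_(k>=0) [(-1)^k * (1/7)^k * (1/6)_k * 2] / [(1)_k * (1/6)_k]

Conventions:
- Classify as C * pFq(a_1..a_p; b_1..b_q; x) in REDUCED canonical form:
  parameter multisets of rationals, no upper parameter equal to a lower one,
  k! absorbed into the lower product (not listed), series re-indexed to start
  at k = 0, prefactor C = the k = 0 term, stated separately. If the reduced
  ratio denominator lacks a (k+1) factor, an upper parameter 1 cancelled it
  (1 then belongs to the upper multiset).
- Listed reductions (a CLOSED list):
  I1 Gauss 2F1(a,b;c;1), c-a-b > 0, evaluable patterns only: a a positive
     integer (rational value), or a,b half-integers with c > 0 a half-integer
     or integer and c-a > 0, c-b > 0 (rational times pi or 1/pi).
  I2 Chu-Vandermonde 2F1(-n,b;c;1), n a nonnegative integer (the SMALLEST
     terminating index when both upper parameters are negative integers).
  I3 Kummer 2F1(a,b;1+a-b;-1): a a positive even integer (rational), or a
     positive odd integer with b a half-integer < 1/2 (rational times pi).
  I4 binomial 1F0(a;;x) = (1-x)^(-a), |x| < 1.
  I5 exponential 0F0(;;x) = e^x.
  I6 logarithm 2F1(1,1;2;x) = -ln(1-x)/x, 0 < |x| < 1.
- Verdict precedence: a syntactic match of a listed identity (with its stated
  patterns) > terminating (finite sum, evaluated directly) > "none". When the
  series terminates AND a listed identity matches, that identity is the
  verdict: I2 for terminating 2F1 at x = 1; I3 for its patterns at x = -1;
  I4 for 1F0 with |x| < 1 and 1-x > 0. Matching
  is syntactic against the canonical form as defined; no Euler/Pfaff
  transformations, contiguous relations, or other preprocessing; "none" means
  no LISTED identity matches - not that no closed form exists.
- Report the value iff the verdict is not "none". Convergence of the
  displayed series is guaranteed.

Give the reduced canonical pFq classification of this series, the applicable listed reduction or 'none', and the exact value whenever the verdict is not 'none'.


At argument -1/7: a 0F0 with upper {-}, lower {-}, scaled by C = 2. Verdict: exponential (I5) applies (the 0F0 exponential series at x = -1/7). Its exact value is 2 * e^(-1/7).

Structural cue: t_0 = 2 here, and the (-1)^k factor (prefactor 2) folds into the argument's sign.
Term ratio: r(k) = (-1/7) * 1 / [(k+1)] - rational in k. x = (-1/7); t_0 = 2; negate the roots.


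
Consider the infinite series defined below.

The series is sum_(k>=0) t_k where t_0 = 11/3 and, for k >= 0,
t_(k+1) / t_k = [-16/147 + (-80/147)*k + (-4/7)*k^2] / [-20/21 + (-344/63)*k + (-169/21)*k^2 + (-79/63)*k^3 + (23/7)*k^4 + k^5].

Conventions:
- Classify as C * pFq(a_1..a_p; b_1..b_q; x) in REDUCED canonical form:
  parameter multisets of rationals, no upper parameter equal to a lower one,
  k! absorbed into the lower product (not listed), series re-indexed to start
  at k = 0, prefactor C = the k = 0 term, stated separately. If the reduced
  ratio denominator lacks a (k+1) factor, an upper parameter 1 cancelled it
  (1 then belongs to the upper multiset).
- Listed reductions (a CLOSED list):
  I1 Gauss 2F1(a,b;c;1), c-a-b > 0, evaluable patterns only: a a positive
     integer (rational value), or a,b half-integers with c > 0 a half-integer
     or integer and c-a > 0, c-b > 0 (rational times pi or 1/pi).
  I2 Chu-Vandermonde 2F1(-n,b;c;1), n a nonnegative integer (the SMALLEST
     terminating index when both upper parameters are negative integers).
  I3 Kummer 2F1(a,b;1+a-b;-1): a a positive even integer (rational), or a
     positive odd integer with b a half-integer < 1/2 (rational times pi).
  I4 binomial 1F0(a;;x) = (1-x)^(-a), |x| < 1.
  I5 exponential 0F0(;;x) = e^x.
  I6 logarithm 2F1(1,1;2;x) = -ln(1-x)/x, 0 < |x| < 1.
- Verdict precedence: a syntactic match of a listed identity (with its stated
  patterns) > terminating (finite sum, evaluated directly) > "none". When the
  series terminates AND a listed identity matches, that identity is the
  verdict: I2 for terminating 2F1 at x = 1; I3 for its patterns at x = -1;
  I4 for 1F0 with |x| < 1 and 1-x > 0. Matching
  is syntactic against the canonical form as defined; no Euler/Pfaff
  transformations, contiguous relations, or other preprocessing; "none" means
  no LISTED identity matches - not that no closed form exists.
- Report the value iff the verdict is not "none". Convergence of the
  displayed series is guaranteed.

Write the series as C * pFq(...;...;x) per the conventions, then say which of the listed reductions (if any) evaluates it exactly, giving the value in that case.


Prefactor 11/3, argument -4/7: 0F2 with upper {-} over lower {-5/3, 3}. Verdict: none - this 0F2 at x = -4/7 matches no listed pattern, and upper {-} holds no stopper.

Key observation: from the first term 11/3: factor the ratio over Q (C = 11/3): negated roots = parameters.
Step ratio: r(k) = (-4/7) * 1 / [(k-5/3) (k+3) (k+1)] ; factor over Q: parameters, x = (-4/7), and C = 11/3.
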